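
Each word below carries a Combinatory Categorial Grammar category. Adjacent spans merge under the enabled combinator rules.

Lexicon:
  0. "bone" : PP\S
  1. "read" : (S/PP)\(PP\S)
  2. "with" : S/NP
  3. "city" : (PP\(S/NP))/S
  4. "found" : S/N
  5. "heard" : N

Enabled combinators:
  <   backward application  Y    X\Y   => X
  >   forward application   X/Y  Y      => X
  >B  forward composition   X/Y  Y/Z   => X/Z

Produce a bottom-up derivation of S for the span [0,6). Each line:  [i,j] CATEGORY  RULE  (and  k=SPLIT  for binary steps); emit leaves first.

[0,6] S   >
  [0,2] S/PP   <
    [0,1] "bone" : PP\S
    [1,2] "read" : (S/PP)\(PP\S)
  [2,6] PP   <
    [2,3] "with" : S/NP
    [3,6] PP\(S/NP)   >
      [3,4] "city" : (PP\(S/NP))/S
      [4,6] S   >
        [4,5] "found" : S/N
        [5,6] "heard" : N

[0,1] PP\S  lex  "bone"
[1,2] (S/PP)\(PP\S)  lex  "read"
[0,2] S/PP  <  k=1
[2,3] S/NP  lex  "with"
[3,4] (PP\(S/NP))/S  lex  "city"
[4,5] S/N  lex  "found"
[5,6] N  lex  "heard"
[4,6] S  >  k=5
[3,6] PP\(S/NP)  >  k=4
[2,6] PP  <  k=3
[0,6] S  >  k=2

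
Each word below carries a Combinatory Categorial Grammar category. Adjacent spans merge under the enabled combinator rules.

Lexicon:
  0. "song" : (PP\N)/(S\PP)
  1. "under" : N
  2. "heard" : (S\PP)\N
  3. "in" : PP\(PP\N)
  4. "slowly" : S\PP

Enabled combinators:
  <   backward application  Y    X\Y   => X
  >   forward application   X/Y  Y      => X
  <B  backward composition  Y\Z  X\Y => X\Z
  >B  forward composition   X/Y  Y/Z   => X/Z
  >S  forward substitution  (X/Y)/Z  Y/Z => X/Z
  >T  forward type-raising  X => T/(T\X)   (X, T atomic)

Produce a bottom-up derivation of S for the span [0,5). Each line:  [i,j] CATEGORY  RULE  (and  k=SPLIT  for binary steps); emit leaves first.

[0,5] S   <
  [0,4] PP   <
    [0,3] PP\N   >
      [0,1] "song" : (PP\N)/(S\PP)
      [1,3] S\PP   <
        [1,2] "under" : N
        [2,3] "heard" : (S\PP)\N
    [3,4] "in" : PP\(PP\N)
  [4,5] "slowly" : S\PP

[0,1] (PP\N)/(S\PP)  lex  "song"
[1,2] N  lex  "under"
[2,3] (S\PP)\N  lex  "heard"
[1,3] S\PP  <  k=2
[0,3] PP\N  >  k=1
[3,4] PP\(PP\N)  lex  "in"
[0,4] PP  <  k=3
[4,5] S\PP  lex  "slowly"
[0,5] S  <  k=4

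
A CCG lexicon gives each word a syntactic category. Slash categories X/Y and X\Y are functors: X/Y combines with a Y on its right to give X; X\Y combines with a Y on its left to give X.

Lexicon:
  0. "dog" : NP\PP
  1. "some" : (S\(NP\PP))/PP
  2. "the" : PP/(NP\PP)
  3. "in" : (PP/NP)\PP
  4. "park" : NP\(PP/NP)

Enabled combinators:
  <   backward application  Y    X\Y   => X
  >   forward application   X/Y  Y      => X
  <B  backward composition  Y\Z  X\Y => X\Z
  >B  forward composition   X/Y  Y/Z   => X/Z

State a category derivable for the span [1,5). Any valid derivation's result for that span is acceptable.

[0,5] S   <
  [0,1] "dog" : NP\PP
  [1,5] S\(NP\PP)   >
    [1,2] "some" : (S\(NP\PP))/PP
    [2,5] PP   >
      [2,3] "the" : PP/(NP\PP)
      [3,5] NP\PP   <B
        [3,4] "in" : (PP/NP)\PP
        [4,5] "park" : NP\(PP/NP)

S\(NP\PP)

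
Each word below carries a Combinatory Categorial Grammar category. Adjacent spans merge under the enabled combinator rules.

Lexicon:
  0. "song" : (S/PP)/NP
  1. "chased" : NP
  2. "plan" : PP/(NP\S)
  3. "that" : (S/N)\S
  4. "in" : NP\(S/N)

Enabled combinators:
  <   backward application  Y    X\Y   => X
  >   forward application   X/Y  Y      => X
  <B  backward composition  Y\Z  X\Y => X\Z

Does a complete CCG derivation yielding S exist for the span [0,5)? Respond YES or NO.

YES

[0,5] S   >
  [0,2] S/PP   >
    [0,1] "song" : (S/PP)/NP
    [1,2] "chased" : NP
  [2,5] PP   >
    [2,3] "plan" : PP/(NP\S)
    [3,5] NP\S   <B
      [3,4] "that" : (S/N)\S
      [4,5] "in" : NP\(S/N)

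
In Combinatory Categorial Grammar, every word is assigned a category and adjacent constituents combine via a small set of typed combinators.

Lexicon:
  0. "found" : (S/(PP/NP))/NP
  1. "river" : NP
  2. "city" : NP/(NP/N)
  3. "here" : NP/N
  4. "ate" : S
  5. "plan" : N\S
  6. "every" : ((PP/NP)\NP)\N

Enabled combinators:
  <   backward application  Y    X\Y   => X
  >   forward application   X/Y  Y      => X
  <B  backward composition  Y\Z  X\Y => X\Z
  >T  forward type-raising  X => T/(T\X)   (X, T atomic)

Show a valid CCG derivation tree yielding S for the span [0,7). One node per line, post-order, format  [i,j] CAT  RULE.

[0,7] S   >
  [0,2] S/(PP/NP)   >
    [0,1] "found" : (S/(PP/NP))/NP
    [1,2] "river" : NP
  [2,7] PP/NP   <
    [2,4] NP   >
      [2,3] "city" : NP/(NP/N)
      [3,4] "here" : NP/N
    [4,7] (PP/NP)\NP   <
      [4,6] N   <
        [4,5] "ate" : S
        [5,6] "plan" : N\S
      [6,7] "every" : ((PP/NP)\NP)\N

[0,1] (S/(PP/NP))/NP  lex  "found"
[1,2] NP  lex  "river"
[0,2] S/(PP/NP)  >  k=1
[2,3] NP/(NP/N)  lex  "city"
[3,4] NP/N  lex  "here"
[2,4] NP  >  k=3
[4,5] S  lex  "ate"
[5,6] N\S  lex  "plan"
[4,6] N  <  k=5
[6,7] ((PP/NP)\NP)\N  lex  "every"
[4,7] (PP/NP)\NP  <  k=6
[2,7] PP/NP  <  k=4
[0,7] S  >  k=2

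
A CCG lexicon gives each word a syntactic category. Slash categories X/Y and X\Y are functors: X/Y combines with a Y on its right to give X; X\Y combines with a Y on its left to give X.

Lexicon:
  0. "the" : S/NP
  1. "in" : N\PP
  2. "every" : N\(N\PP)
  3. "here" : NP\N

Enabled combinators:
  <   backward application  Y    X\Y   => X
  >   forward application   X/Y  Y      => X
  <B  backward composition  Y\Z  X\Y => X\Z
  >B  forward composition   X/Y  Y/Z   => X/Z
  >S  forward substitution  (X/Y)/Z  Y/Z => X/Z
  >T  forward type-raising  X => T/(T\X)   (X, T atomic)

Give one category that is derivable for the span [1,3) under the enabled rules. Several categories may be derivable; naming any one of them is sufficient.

[0,4] S   >
  [0,1] "the" : S/NP
  [1,4] NP   <
    [1,3] N   <
      [1,2] "in" : N\PP
      [2,3] "every" : N\(N\PP)
    [3,4] "here" : NP\N

N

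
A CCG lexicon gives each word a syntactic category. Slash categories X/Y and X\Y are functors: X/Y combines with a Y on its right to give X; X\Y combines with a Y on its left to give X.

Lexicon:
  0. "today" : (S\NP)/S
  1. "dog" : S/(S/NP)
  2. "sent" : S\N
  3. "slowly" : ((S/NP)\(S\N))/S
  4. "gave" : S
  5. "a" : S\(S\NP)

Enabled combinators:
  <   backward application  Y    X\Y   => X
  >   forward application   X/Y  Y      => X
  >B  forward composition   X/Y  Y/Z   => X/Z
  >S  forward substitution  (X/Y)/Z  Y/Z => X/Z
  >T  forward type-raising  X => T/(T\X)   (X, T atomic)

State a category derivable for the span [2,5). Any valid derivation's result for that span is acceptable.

[0,6] S   <
  [0,5] S\NP   >
    [0,1] "today" : (S\NP)/S
    [1,5] S   >
      [1,2] "dog" : S/(S/NP)
      [2,5] S/NP   <
        [2,3] "sent" : S\N
        [3,5] (S/NP)\(S\N)   >
          [3,4] "slowly" : ((S/NP)\(S\N))/S
          [4,5] "gave" : S
  [5,6] "a" : S\(S\NP)

S/NP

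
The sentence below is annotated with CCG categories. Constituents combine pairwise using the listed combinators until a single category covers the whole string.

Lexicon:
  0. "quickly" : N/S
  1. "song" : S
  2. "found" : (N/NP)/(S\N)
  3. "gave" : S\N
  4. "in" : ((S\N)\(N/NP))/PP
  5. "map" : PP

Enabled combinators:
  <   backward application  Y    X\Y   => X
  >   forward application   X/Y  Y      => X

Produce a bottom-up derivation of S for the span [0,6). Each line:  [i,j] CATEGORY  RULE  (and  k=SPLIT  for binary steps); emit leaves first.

[0,1] N/S  lex  "quickly"
[1,2] S  lex  "song"
[0,2] N  >  k=1
[2,3] (N/NP)/(S\N)  lex  "found"
[3,4] S\N  lex  "gave"
[2,4] N/NP  >  k=3
[4,5] ((S\N)\(N/NP))/PP  lex  "in"
[5,6] PP  lex  "map"
[4,6] (S\N)\(N/NP)  >  k=5
[2,6] S\N  <  k=4
[0,6] S  <  k=2

[0,6] S   <
  [0,2] N   >
    [0,1] "quickly" : N/S
    [1,2] "song" : S
  [2,6] S\N   <
    [2,4] N/NP   >
      [2,3] "found" : (N/NP)/(S\N)
      [3,4] "gave" : S\N
    [4,6] (S\N)\(N/NP)   >
      [4,5] "in" : ((S\N)\(N/NP))/PP
      [5,6] "map" : PP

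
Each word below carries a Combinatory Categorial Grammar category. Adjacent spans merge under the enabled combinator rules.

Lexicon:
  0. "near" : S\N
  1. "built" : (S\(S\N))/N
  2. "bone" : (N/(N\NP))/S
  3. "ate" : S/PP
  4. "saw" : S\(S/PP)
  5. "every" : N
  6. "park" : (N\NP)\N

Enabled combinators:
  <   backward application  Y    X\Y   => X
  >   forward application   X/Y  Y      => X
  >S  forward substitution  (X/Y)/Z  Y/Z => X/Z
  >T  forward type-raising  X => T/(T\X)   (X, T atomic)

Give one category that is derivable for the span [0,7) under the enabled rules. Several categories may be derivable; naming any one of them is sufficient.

S

[0,7] S   <
  [0,1] "near" : S\N
  [1,7] S\(S\N)   >
    [1,2] "built" : (S\(S\N))/N
    [2,7] N   >
      [2,5] N/(N\NP)   >
        [2,3] "bone" : (N/(N\NP))/S
        [3,5] S   <
          [3,4] "ate" : S/PP
          [4,5] "saw" : S\(S/PP)
      [5,7] N\NP   <
        [5,6] "every" : N
        [6,7] "park" : (N\NP)\N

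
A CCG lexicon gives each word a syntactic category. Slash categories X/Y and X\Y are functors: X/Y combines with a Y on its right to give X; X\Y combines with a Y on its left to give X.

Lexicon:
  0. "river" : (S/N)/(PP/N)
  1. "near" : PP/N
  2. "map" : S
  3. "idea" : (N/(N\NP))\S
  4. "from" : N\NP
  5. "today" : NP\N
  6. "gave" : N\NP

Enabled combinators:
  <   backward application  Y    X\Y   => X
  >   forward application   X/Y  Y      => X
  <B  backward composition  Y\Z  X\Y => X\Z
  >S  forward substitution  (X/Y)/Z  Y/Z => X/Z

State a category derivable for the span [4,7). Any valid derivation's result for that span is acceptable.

N\NP

[0,7] S   >
  [0,2] S/N   >
    [0,1] "river" : (S/N)/(PP/N)
    [1,2] "near" : PP/N
  [2,7] N   >
    [2,4] N/(N\NP)   <
      [2,3] "map" : S
      [3,4] "idea" : (N/(N\NP))\S
    [4,7] N\NP   <B
      [4,6] NP\NP   <B
        [4,5] "from" : N\NP
        [5,6] "today" : NP\N
      [6,7] "gave" : N\NP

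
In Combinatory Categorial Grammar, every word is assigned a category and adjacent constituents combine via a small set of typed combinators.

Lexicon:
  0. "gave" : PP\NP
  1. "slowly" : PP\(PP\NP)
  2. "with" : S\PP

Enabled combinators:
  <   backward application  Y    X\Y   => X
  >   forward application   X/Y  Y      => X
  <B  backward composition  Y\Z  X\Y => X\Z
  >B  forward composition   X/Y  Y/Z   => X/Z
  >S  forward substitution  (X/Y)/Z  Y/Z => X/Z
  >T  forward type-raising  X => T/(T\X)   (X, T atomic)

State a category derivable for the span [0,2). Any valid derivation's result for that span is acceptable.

[0,3] S   <
  [0,2] PP   <
    [0,1] "gave" : PP\NP
    [1,2] "slowly" : PP\(PP\NP)
  [2,3] "with" : S\PP

PP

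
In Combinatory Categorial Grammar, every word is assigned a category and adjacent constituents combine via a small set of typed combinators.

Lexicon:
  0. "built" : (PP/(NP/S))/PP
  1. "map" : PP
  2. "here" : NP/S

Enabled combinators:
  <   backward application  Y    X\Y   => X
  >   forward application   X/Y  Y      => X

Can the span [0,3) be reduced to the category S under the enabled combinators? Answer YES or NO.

(PP/(NP/S))/PP PP NP/S
CKY chart[0,3] = {PP}; S ∉ chart

NO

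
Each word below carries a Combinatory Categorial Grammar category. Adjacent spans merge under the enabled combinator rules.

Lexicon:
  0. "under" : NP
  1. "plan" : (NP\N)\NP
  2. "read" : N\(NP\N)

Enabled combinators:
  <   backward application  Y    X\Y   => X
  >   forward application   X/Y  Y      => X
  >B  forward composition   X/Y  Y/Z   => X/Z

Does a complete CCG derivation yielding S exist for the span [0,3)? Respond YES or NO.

NP (NP\N)\NP N\(NP\N)
CKY chart[0,3] = {N}; S ∉ chart

NO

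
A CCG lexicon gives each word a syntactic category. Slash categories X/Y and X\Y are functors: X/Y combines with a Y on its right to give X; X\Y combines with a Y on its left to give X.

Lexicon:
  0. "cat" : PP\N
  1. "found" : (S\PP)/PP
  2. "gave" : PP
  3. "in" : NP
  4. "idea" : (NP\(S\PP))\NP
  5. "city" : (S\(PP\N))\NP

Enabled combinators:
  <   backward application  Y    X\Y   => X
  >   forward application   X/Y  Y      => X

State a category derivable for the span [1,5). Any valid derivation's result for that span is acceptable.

[0,6] S   <
  [0,1] "cat" : PP\N
  [1,6] S\(PP\N)   <
    [1,5] NP   <
      [1,3] S\PP   >
        [1,2] "found" : (S\PP)/PP
        [2,3] "gave" : PP
      [3,5] NP\(S\PP)   <
        [3,4] "in" : NP
        [4,5] "idea" : (NP\(S\PP))\NP
    [5,6] "city" : (S\(PP\N))\NP

NP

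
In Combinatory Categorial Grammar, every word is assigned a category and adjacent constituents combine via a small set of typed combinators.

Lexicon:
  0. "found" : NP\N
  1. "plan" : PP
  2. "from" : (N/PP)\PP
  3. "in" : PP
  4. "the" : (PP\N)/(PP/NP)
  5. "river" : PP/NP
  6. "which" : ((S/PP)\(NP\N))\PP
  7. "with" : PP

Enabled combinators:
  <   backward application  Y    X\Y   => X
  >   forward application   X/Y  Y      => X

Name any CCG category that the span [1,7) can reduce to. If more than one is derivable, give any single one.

(S/PP)\(NP\N)

[0,8] S   >
  [0,7] S/PP   <
    [0,1] "found" : NP\N
    [1,7] (S/PP)\(NP\N)   <
      [1,6] PP   <
        [1,4] N   >
          [1,3] N/PP   <
            [1,2] "plan" : PP
            [2,3] "from" : (N/PP)\PP
          [3,4] "in" : PP
        [4,6] PP\N   >
          [4,5] "the" : (PP\N)/(PP/NP)
          [5,6] "river" : PP/NP
      [6,7] "which" : ((S/PP)\(NP\N))\PP
  [7,8] "with" : PP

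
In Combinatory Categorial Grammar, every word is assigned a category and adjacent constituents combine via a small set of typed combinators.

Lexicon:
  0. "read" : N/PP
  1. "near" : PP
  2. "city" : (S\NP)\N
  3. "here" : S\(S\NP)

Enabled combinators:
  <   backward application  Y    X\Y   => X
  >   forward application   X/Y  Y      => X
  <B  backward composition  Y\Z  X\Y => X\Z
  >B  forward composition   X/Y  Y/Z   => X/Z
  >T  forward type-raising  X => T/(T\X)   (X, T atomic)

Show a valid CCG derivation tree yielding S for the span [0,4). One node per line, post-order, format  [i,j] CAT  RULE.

[0,4] S   <
  [0,3] S\NP   <
    [0,2] N   >
      [0,1] "read" : N/PP
      [1,2] "near" : PP
    [2,3] "city" : (S\NP)\N
  [3,4] "here" : S\(S\NP)

[0,1] N/PP  lex  "read"
[1,2] PP  lex  "near"
[0,2] N  >  k=1
[2,3] (S\NP)\N  lex  "city"
[0,3] S\NP  <  k=2
[3,4] S\(S\NP)  lex  "here"
[0,4] S  <  k=3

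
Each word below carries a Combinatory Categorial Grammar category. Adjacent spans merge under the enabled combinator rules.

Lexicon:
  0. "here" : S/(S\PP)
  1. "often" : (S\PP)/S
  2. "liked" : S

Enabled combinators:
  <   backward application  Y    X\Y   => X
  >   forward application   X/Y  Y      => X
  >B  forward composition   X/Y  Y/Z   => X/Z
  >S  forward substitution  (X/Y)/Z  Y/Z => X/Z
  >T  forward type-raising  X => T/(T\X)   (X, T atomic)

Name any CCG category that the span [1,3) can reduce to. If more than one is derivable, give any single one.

S\PP

[0,3] S   >
  [0,1] "here" : S/(S\PP)
  [1,3] S\PP   >
    [1,2] "often" : (S\PP)/S
    [2,3] "liked" : S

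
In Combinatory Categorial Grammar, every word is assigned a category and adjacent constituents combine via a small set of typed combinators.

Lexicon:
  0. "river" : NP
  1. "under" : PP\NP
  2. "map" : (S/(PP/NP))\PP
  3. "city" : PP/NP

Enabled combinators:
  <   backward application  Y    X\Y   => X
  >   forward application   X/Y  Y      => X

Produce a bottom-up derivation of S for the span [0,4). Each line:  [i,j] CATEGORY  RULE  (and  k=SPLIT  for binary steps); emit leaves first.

[0,4] S   >
  [0,3] S/(PP/NP)   <
    [0,2] PP   <
      [0,1] "river" : NP
      [1,2] "under" : PP\NP
    [2,3] "map" : (S/(PP/NP))\PP
  [3,4] "city" : PP/NP

[0,1] NP  lex  "river"
[1,2] PP\NP  lex  "under"
[0,2] PP  <  k=1
[2,3] (S/(PP/NP))\PP  lex  "map"
[0,3] S/(PP/NP)  <  k=2
[3,4] PP/NP  lex  "city"
[0,4] S  >  k=3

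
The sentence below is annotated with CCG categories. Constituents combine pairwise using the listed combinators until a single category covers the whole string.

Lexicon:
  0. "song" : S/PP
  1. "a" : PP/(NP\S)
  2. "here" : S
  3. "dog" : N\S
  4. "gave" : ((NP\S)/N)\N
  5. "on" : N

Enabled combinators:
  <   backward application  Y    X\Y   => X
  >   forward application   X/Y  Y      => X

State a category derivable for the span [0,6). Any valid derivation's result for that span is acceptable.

[0,6] S   >
  [0,1] "song" : S/PP
  [1,6] PP   >
    [1,2] "a" : PP/(NP\S)
    [2,6] NP\S   >
      [2,5] (NP\S)/N   <
        [2,4] N   <
          [2,3] "here" : S
          [3,4] "dog" : N\S
        [4,5] "gave" : ((NP\S)/N)\N
      [5,6] "on" : N

S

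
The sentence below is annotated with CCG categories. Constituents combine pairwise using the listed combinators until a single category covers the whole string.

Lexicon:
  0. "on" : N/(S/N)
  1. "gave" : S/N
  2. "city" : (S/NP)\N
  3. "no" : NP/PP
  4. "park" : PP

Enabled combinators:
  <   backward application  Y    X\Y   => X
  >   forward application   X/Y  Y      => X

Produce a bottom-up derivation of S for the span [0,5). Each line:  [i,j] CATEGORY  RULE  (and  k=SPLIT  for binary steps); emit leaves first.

[0,5] S   >
  [0,3] S/NP   <
    [0,2] N   >
      [0,1] "on" : N/(S/N)
      [1,2] "gave" : S/N
    [2,3] "city" : (S/NP)\N
  [3,5] NP   >
    [3,4] "no" : NP/PP
    [4,5] "park" : PP

[0,1] N/(S/N)  lex  "on"
[1,2] S/N  lex  "gave"
[0,2] N  >  k=1
[2,3] (S/NP)\N  lex  "city"
[0,3] S/NP  <  k=2
[3,4] NP/PP  lex  "no"
[4,5] PP  lex  "park"
[3,5] NP  >  k=4
[0,5] S  >  k=3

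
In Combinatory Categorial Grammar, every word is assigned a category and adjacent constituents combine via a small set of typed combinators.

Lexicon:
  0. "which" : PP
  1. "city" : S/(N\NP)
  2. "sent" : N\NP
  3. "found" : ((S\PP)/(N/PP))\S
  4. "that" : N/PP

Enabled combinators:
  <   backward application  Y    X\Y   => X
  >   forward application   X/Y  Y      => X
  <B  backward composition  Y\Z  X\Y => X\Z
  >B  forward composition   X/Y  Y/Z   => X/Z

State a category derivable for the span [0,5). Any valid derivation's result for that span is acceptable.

S

[0,5] S   <
  [0,1] "which" : PP
  [1,5] S\PP   >
    [1,4] (S\PP)/(N/PP)   <
      [1,3] S   >
        [1,2] "city" : S/(N\NP)
        [2,3] "sent" : N\NP
      [3,4] "found" : ((S\PP)/(N/PP))\S
    [4,5] "that" : N/PP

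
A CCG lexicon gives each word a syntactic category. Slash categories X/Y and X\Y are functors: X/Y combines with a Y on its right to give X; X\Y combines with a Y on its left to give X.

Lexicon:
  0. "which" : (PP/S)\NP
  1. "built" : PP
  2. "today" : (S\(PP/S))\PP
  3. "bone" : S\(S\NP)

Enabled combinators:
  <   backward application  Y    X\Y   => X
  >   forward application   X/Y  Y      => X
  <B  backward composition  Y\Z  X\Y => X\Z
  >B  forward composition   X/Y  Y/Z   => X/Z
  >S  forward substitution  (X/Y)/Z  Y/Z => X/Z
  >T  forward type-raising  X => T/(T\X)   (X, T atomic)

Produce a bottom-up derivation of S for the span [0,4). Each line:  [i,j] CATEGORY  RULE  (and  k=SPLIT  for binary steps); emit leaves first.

[0,1] (PP/S)\NP  lex  "which"
[1,2] PP  lex  "built"
[2,3] (S\(PP/S))\PP  lex  "today"
[1,3] S\(PP/S)  <  k=2
[0,3] S\NP  <B  k=1
[3,4] S\(S\NP)  lex  "bone"
[0,4] S  <  k=3

[0,4] S   <
  [0,3] S\NP   <B
    [0,1] "which" : (PP/S)\NP
    [1,3] S\(PP/S)   <
      [1,2] "built" : PP
      [2,3] "today" : (S\(PP/S))\PP
  [3,4] "bone" : S\(S\NP)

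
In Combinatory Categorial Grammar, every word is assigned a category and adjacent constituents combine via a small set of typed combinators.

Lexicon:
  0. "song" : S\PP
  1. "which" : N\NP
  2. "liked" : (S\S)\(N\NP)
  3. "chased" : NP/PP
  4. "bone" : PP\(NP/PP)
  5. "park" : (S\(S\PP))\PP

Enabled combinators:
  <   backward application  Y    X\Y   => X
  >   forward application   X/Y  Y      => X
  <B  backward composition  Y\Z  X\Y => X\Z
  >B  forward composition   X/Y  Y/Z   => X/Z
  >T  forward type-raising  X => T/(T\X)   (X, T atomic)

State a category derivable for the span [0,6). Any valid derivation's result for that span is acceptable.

[0,6] S   <
  [0,3] S\PP   <B
    [0,1] "song" : S\PP
    [1,3] S\S   <
      [1,2] "which" : N\NP
      [2,3] "liked" : (S\S)\(N\NP)
  [3,6] S\(S\PP)   <
    [3,5] PP   <
      [3,4] "chased" : NP/PP
      [4,5] "bone" : PP\(NP/PP)
    [5,6] "park" : (S\(S\PP))\PP

S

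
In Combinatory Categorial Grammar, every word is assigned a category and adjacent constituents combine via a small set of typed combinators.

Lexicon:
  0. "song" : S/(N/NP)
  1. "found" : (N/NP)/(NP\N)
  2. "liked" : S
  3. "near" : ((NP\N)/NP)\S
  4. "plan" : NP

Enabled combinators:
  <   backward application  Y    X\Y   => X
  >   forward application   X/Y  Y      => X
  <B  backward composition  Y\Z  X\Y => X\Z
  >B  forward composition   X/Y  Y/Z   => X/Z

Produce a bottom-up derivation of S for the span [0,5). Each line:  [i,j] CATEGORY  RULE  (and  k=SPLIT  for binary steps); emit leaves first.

[0,1] S/(N/NP)  lex  "song"
[1,2] (N/NP)/(NP\N)  lex  "found"
[2,3] S  lex  "liked"
[3,4] ((NP\N)/NP)\S  lex  "near"
[2,4] (NP\N)/NP  <  k=3
[4,5] NP  lex  "plan"
[2,5] NP\N  >  k=4
[1,5] N/NP  >  k=2
[0,5] S  >  k=1

[0,5] S   >
  [0,1] "song" : S/(N/NP)
  [1,5] N/NP   >
    [1,2] "found" : (N/NP)/(NP\N)
    [2,5] NP\N   >
      [2,4] (NP\N)/NP   <
        [2,3] "liked" : S
        [3,4] "near" : ((NP\N)/NP)\S
      [4,5] "plan" : NP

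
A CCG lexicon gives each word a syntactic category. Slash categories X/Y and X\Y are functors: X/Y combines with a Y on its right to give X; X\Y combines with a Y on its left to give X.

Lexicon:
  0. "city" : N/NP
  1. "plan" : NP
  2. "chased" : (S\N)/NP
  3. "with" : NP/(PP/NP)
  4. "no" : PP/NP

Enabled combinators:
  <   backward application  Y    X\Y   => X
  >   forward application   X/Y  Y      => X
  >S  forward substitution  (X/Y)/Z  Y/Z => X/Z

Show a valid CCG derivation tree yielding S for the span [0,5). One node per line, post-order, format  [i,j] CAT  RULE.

[0,1] N/NP  lex  "city"
[1,2] NP  lex  "plan"
[0,2] N  >  k=1
[2,3] (S\N)/NP  lex  "chased"
[3,4] NP/(PP/NP)  lex  "with"
[4,5] PP/NP  lex  "no"
[3,5] NP  >  k=4
[2,5] S\N  >  k=3
[0,5] S  <  k=2

[0,5] S   <
  [0,2] N   >
    [0,1] "city" : N/NP
    [1,2] "plan" : NP
  [2,5] S\N   >
    [2,3] "chased" : (S\N)/NP
    [3,5] NP   >
      [3,4] "with" : NP/(PP/NP)
      [4,5] "no" : PP/NP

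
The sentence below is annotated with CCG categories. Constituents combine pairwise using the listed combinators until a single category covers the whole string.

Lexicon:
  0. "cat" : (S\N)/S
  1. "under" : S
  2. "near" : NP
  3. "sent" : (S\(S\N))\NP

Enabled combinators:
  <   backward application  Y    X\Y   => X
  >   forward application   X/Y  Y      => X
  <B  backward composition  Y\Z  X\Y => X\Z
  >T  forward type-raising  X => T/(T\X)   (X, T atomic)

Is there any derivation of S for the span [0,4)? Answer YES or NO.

[0,4] S   <
  [0,2] S\N   >
    [0,1] "cat" : (S\N)/S
    [1,2] "under" : S
  [2,4] S\(S\N)   <
    [2,3] "near" : NP
    [3,4] "sent" : (S\(S\N))\NP

YES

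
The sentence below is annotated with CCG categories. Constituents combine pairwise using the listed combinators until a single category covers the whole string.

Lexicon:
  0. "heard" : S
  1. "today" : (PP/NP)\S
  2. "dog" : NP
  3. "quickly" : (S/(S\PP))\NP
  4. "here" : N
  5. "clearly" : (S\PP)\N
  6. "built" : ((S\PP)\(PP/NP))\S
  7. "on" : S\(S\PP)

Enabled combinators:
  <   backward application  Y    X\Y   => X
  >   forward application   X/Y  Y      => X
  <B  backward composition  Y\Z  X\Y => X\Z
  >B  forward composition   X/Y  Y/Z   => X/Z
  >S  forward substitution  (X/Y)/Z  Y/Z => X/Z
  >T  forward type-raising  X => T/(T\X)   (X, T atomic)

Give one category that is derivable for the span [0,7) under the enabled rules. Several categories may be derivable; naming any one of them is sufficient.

S\PP

[0,8] S   <
  [0,7] S\PP   <
    [0,2] PP/NP   <
      [0,1] "heard" : S
      [1,2] "today" : (PP/NP)\S
    [2,7] (S\PP)\(PP/NP)   <
      [2,6] S   >
        [2,4] S/(S\PP)   <
          [2,3] "dog" : NP
          [3,4] "quickly" : (S/(S\PP))\NP
        [4,6] S\PP   <
          [4,5] "here" : N
          [5,6] "clearly" : (S\PP)\N
      [6,7] "built" : ((S\PP)\(PP/NP))\S
  [7,8] "on" : S\(S\PP)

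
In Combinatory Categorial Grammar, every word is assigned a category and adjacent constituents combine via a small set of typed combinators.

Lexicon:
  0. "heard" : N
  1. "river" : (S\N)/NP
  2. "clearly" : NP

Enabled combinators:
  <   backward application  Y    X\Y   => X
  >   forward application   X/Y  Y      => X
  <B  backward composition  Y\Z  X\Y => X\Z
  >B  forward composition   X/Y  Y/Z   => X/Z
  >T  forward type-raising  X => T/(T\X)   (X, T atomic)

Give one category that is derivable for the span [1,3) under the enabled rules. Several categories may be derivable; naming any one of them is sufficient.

S\N

[0,3] S   >
  [0,1] S/(S\N)   >T
    [0,1] "heard" : N
  [1,3] S\N   >
    [1,2] "river" : (S\N)/NP
    [2,3] "clearly" : NP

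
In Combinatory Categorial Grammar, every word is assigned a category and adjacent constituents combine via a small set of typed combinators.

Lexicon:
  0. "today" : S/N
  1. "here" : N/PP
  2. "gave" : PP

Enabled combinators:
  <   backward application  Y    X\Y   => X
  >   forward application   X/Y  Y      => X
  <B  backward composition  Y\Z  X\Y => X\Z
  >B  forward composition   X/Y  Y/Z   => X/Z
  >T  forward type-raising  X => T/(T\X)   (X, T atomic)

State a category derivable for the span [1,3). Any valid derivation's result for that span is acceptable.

N

[0,3] S   >
  [0,1] "today" : S/N
  [1,3] N   >
    [1,2] "here" : N/PP
    [2,3] "gave" : PP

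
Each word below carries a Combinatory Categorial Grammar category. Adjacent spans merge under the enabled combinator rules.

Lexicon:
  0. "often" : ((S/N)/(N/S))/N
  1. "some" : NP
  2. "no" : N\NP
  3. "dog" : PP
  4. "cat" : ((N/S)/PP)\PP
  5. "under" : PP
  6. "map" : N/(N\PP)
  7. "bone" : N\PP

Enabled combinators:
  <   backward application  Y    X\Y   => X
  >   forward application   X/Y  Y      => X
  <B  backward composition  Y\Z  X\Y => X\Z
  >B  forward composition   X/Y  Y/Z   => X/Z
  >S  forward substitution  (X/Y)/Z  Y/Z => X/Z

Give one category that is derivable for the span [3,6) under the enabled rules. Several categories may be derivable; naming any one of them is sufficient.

[0,8] S   >
  [0,6] S/N   >
    [0,3] (S/N)/(N/S)   >
      [0,1] "often" : ((S/N)/(N/S))/N
      [1,3] N   <
        [1,2] "some" : NP
        [2,3] "no" : N\NP
    [3,6] N/S   >
      [3,5] (N/S)/PP   <
        [3,4] "dog" : PP
        [4,5] "cat" : ((N/S)/PP)\PP
      [5,6] "under" : PP
  [6,8] N   >
    [6,7] "map" : N/(N\PP)
    [7,8] "bone" : N\PP

N/S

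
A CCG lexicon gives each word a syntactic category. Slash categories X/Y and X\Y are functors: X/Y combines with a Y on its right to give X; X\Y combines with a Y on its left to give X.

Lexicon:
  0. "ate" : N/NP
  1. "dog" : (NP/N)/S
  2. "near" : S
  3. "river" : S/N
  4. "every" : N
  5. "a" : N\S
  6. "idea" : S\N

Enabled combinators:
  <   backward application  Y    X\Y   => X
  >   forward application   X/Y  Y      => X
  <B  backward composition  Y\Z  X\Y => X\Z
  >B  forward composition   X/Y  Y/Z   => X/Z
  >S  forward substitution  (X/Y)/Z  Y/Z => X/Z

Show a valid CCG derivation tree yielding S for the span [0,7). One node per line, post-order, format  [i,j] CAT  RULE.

[0,1] N/NP  lex  "ate"
[1,2] (NP/N)/S  lex  "dog"
[2,3] S  lex  "near"
[1,3] NP/N  >  k=2
[3,4] S/N  lex  "river"
[4,5] N  lex  "every"
[3,5] S  >  k=4
[5,6] N\S  lex  "a"
[3,6] N  <  k=5
[1,6] NP  >  k=3
[0,6] N  >  k=1
[6,7] S\N  lex  "idea"
[0,7] S  <  k=6

[0,7] S   <
  [0,6] N   >
    [0,1] "ate" : N/NP
    [1,6] NP   >
      [1,3] NP/N   >
        [1,2] "dog" : (NP/N)/S
        [2,3] "near" : S
      [3,6] N   <
        [3,5] S   >
          [3,4] "river" : S/N
          [4,5] "every" : N
        [5,6] "a" : N\S
  [6,7] "idea" : S\N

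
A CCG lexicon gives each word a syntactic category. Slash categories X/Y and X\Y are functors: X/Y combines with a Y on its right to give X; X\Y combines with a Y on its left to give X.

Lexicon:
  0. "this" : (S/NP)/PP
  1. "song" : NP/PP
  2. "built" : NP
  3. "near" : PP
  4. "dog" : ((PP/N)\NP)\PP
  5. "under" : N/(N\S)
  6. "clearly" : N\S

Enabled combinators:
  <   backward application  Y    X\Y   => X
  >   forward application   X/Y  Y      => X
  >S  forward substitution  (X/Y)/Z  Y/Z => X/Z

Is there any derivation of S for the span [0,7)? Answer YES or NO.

YES

[0,7] S   >
  [0,2] S/PP   >S
    [0,1] "this" : (S/NP)/PP
    [1,2] "song" : NP/PP
  [2,7] PP   >
    [2,5] PP/N   <
      [2,3] "built" : NP
      [3,5] (PP/N)\NP   <
        [3,4] "near" : PP
        [4,5] "dog" : ((PP/N)\NP)\PP
    [5,7] N   >
      [5,6] "under" : N/(N\S)
      [6,7] "clearly" : N\S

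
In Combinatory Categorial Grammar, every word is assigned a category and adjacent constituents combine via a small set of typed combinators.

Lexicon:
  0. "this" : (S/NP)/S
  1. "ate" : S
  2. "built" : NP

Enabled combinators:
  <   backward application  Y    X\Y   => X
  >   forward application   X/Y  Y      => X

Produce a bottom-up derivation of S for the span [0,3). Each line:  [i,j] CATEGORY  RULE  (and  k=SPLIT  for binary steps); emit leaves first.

[0,3] S   >
  [0,2] S/NP   >
    [0,1] "this" : (S/NP)/S
    [1,2] "ate" : S
  [2,3] "built" : NP

[0,1] (S/NP)/S  lex  "this"
[1,2] S  lex  "ate"
[0,2] S/NP  >  k=1
[2,3] NP  lex  "built"
[0,3] S  >  k=2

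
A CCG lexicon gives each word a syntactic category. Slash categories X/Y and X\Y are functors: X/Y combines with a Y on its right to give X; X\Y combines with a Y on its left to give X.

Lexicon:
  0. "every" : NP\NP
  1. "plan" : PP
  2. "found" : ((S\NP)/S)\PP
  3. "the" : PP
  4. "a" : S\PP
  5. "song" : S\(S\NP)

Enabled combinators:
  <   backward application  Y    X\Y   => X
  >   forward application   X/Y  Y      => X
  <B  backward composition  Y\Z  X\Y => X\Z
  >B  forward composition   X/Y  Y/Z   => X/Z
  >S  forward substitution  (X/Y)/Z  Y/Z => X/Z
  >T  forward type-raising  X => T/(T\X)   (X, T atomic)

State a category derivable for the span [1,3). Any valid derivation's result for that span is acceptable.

[0,6] S   <
  [0,5] S\NP   <B
    [0,1] "every" : NP\NP
    [1,5] S\NP   >
      [1,3] (S\NP)/S   <
        [1,2] "plan" : PP
        [2,3] "found" : ((S\NP)/S)\PP
      [3,5] S   >
        [3,4] S/(S\PP)   >T
          [3,4] "the" : PP
        [4,5] "a" : S\PP
  [5,6] "song" : S\(S\NP)

(S\NP)/S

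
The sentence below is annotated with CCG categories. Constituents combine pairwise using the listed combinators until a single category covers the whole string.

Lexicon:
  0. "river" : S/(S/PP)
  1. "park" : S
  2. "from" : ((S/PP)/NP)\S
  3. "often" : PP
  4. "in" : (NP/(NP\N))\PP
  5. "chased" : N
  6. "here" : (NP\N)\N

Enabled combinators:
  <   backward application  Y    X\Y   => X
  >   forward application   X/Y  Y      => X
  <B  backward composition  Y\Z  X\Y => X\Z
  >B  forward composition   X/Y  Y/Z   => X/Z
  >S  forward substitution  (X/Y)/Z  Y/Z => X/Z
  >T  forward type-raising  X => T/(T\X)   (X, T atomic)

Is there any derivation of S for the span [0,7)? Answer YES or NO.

YES

[0,7] S   >
  [0,3] S/NP   >B
    [0,1] "river" : S/(S/PP)
    [1,3] (S/PP)/NP   <
      [1,2] "park" : S
      [2,3] "from" : ((S/PP)/NP)\S
  [3,7] NP   >
    [3,5] NP/(NP\N)   <
      [3,4] "often" : PP
      [4,5] "in" : (NP/(NP\N))\PP
    [5,7] NP\N   <
      [5,6] "chased" : N
      [6,7] "here" : (NP\N)\N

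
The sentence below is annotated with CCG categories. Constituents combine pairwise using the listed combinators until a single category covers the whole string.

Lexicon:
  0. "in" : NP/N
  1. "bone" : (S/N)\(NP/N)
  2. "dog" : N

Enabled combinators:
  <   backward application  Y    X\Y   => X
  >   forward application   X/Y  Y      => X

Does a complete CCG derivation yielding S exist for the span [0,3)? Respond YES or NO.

[0,3] S   >
  [0,2] S/N   <
    [0,1] "in" : NP/N
    [1,2] "bone" : (S/N)\(NP/N)
  [2,3] "dog" : N

YES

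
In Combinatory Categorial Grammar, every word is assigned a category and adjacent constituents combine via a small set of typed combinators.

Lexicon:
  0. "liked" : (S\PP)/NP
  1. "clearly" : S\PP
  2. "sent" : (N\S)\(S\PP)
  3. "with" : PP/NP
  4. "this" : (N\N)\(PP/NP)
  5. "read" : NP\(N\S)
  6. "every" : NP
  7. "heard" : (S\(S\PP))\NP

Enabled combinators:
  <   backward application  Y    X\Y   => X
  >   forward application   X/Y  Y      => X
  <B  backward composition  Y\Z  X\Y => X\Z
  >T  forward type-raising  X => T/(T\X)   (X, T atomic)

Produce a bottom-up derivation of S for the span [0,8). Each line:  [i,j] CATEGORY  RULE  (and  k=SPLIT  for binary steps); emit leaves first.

[0,1] (S\PP)/NP  lex  "liked"
[1,2] S\PP  lex  "clearly"
[2,3] (N\S)\(S\PP)  lex  "sent"
[1,3] N\S  <  k=2
[3,4] PP/NP  lex  "with"
[4,5] (N\N)\(PP/NP)  lex  "this"
[3,5] N\N  <  k=4
[1,5] N\S  <B  k=3
[5,6] NP\(N\S)  lex  "read"
[1,6] NP  <  k=5
[0,6] S\PP  >  k=1
[6,7] NP  lex  "every"
[7,8] (S\(S\PP))\NP  lex  "heard"
[6,8] S\(S\PP)  <  k=7
[0,8] S  <  k=6

[0,8] S   <
  [0,6] S\PP   >
    [0,1] "liked" : (S\PP)/NP
    [1,6] NP   <
      [1,5] N\S   <B
        [1,3] N\S   <
          [1,2] "clearly" : S\PP
          [2,3] "sent" : (N\S)\(S\PP)
        [3,5] N\N   <
          [3,4] "with" : PP/NP
          [4,5] "this" : (N\N)\(PP/NP)
      [5,6] "read" : NP\(N\S)
  [6,8] S\(S\PP)   <
    [6,7] "every" : NP
    [7,8] "heard" : (S\(S\PP))\NP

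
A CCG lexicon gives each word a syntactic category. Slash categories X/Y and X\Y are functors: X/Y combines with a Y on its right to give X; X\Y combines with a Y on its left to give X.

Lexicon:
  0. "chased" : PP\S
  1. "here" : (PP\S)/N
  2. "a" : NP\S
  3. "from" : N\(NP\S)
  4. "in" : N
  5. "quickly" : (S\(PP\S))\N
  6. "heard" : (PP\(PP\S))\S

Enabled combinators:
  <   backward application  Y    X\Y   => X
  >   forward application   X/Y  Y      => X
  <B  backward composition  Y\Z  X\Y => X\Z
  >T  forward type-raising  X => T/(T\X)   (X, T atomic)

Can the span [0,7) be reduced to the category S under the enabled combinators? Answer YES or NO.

NO

PP\S (PP\S)/N NP\S N\(NP\S) N (S\(PP\S))\N (PP\(PP\S))\S
CKY chart[0,7] = {N/(N\PP), NP/(NP\PP), PP, PP/(PP\PP), S/(S\PP)}; S ∉ chart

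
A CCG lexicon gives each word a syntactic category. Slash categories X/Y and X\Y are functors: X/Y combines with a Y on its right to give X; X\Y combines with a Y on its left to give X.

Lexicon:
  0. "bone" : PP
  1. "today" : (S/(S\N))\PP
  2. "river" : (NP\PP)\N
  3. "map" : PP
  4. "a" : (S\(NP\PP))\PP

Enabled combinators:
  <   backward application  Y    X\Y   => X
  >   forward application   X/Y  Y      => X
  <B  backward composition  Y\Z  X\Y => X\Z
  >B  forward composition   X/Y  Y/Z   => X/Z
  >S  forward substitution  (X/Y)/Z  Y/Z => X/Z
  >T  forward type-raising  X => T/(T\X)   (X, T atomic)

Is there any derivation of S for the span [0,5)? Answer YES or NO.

[0,5] S   >
  [0,2] S/(S\N)   <
    [0,1] "bone" : PP
    [1,2] "today" : (S/(S\N))\PP
  [2,5] S\N   <B
    [2,3] "river" : (NP\PP)\N
    [3,5] S\(NP\PP)   <
      [3,4] "map" : PP
      [4,5] "a" : (S\(NP\PP))\PP

YES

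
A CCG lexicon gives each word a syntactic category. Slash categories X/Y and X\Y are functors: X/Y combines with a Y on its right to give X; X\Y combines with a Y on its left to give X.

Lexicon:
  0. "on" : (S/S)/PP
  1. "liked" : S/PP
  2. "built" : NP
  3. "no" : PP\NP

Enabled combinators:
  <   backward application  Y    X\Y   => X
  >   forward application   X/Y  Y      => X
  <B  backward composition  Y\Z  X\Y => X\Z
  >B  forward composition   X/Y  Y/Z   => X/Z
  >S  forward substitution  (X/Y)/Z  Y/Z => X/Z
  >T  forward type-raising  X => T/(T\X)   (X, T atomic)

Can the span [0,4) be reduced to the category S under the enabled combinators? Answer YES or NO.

YES

[0,4] S   >
  [0,2] S/PP   >S
    [0,1] "on" : (S/S)/PP
    [1,2] "liked" : S/PP
  [2,4] PP   >
    [2,3] PP/(PP\NP)   >T
      [2,3] "built" : NP
    [3,4] "no" : PP\NP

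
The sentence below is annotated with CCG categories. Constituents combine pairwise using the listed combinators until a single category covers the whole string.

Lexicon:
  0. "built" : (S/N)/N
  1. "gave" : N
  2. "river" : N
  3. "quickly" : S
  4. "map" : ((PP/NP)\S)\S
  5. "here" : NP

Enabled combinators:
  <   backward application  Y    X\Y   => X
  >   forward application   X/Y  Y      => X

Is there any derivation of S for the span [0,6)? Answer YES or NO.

NO

(S/N)/N N N S ((PP/NP)\S)\S NP
CKY chart[0,6] = {PP}; S ∉ chart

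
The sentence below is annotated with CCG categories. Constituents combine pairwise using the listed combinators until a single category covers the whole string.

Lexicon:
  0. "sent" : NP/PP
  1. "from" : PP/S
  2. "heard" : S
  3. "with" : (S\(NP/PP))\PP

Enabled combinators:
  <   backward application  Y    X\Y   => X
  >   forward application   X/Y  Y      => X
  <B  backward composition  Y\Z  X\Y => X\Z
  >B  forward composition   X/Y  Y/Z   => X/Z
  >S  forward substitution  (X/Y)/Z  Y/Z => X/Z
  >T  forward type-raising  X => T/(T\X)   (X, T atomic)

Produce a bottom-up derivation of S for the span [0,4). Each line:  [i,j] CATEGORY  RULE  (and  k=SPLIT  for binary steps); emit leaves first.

[0,4] S   <
  [0,1] "sent" : NP/PP
  [1,4] S\(NP/PP)   <
    [1,3] PP   >
      [1,2] "from" : PP/S
      [2,3] "heard" : S
    [3,4] "with" : (S\(NP/PP))\PP

[0,1] NP/PP  lex  "sent"
[1,2] PP/S  lex  "from"
[2,3] S  lex  "heard"
[1,3] PP  >  k=2
[3,4] (S\(NP/PP))\PP  lex  "with"
[1,4] S\(NP/PP)  <  k=3
[0,4] S  <  k=1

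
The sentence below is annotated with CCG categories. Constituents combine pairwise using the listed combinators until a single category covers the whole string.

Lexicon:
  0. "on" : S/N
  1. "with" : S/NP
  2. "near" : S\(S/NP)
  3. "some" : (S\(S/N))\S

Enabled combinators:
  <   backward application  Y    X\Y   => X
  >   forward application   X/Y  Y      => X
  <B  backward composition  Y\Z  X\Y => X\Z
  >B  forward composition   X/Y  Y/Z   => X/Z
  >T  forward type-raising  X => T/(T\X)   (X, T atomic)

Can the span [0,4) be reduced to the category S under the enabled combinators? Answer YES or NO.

YES

[0,4] S   <
  [0,1] "on" : S/N
  [1,4] S\(S/N)   <
    [1,3] S   <
      [1,2] "with" : S/NP
      [2,3] "near" : S\(S/NP)
    [3,4] "some" : (S\(S/N))\S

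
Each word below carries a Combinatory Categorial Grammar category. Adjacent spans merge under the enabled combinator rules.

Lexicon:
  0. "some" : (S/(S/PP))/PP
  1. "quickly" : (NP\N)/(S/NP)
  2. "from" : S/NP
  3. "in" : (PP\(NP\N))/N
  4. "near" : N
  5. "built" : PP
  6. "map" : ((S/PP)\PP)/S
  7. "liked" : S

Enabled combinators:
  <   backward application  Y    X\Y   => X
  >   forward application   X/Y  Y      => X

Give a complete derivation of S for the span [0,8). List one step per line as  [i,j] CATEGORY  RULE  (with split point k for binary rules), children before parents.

[0,1] (S/(S/PP))/PP  lex  "some"
[1,2] (NP\N)/(S/NP)  lex  "quickly"
[2,3] S/NP  lex  "from"
[1,3] NP\N  >  k=2
[3,4] (PP\(NP\N))/N  lex  "in"
[4,5] N  lex  "near"
[3,5] PP\(NP\N)  >  k=4
[1,5] PP  <  k=3
[0,5] S/(S/PP)  >  k=1
[5,6] PP  lex  "built"
[6,7] ((S/PP)\PP)/S  lex  "map"
[7,8] S  lex  "liked"
[6,8] (S/PP)\PP  >  k=7
[5,8] S/PP  <  k=6
[0,8] S  >  k=5

[0,8] S   >
  [0,5] S/(S/PP)   >
    [0,1] "some" : (S/(S/PP))/PP
    [1,5] PP   <
      [1,3] NP\N   >
        [1,2] "quickly" : (NP\N)/(S/NP)
        [2,3] "from" : S/NP
      [3,5] PP\(NP\N)   >
        [3,4] "in" : (PP\(NP\N))/N
        [4,5] "near" : N
  [5,8] S/PP   <
    [5,6] "built" : PP
    [6,8] (S/PP)\PP   >
      [6,7] "map" : ((S/PP)\PP)/S
      [7,8] "liked" : S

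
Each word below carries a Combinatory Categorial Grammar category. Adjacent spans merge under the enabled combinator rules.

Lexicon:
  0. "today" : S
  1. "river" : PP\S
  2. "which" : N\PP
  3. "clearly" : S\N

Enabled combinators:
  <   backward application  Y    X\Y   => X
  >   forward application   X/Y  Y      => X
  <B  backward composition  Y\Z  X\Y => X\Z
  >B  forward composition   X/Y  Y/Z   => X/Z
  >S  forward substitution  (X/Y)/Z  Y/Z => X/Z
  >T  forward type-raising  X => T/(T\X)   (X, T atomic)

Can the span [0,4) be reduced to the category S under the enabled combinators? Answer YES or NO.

[0,4] S   <
  [0,3] N   >
    [0,1] N/(N\S)   >T
      [0,1] "today" : S
    [1,3] N\S   <B
      [1,2] "river" : PP\S
      [2,3] "which" : N\PP
  [3,4] "clearly" : S\N

YES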